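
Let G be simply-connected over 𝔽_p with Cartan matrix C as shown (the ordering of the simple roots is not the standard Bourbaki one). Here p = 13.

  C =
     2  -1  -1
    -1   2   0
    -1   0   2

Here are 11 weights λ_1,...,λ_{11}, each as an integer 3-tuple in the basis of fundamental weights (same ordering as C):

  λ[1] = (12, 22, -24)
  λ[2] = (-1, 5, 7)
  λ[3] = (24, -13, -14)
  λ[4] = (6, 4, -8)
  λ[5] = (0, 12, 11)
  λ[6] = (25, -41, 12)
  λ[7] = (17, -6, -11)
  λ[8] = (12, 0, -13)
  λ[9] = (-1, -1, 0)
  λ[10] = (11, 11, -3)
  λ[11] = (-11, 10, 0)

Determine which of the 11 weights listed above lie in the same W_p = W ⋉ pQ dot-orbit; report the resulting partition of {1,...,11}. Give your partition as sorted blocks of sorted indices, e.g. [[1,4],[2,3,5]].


A_3 Cartan matrix, 3 simple roots permuted; ρ=(1,1,1).

Each λ_j+ρ reduced to Ā_13; 3-tuples below use C's row order:

  λ_1+ρ ↦ (10, 0, 0) · λ_2+ρ ↦ (0, 5, 7) · λ_3+ρ ↦ (0, 0, 1) · λ_4+ρ ↦ (0, 5, 7) · λ_5+ρ ↦ (0, 0, 1) · λ_6+ρ ↦ (0, 0, 1) · λ_7+ρ ↦ (3, 0, 5) · λ_8+ρ ↦ (1, 0, 11) · λ_9+ρ ↦ (0, 0, 1) · λ_10+ρ ↦ (1, 1, 9) · λ_11+ρ ↦ (1, 1, 9)

6 distinct reps among the 11 weights ⇒ 6 W_13-linkage classes:

[[1], [2, 4], [3, 5, 6, 9], [7], [8], [10, 11]]


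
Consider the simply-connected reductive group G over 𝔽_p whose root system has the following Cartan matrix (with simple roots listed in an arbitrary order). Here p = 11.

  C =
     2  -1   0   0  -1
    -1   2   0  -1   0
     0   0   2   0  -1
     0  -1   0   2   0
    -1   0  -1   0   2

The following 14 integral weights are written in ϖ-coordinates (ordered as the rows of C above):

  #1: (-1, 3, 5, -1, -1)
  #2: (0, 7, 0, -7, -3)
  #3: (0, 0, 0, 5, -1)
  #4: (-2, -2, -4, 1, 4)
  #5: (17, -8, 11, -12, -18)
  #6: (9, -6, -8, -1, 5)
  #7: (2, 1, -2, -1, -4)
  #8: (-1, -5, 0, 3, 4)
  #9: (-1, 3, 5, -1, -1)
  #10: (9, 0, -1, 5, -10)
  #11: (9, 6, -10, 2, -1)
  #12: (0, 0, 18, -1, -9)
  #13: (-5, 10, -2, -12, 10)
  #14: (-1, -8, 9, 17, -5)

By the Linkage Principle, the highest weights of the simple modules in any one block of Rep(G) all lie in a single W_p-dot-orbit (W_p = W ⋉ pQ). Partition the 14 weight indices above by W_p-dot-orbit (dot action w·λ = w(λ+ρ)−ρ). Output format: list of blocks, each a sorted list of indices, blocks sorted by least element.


A_5 Cartan matrix, 5 simple roots permuted; ρ=(1,1,1,1,1).

Each λ_j+ρ reduced to Ā_11; 5-tuples below use C's row order:

    λ_1+ρ ↦ (0, 4, 6, 0, 0)
    λ_2+ρ ↦ (1, 1, 1, 6, 0)
    λ_3+ρ ↦ (1, 1, 1, 6, 0)
    λ_4+ρ ↦ (1, 1, 3, 0, 0)
    λ_5+ρ ↦ (4, 0, 1, 0, 1)
    λ_6+ρ ↦ (4, 0, 1, 0, 1)
    λ_7+ρ ↦ (1, 1, 3, 0, 0)
    λ_8+ρ ↦ (4, 0, 1, 0, 1)
    λ_9+ρ ↦ (0, 4, 6, 0, 0)
    λ_10+ρ ↦ (1, 1, 3, 0, 0)
    λ_11+ρ ↦ (1, 1, 3, 0, 0)
    λ_12+ρ ↦ (1, 1, 3, 0, 0)
    λ_13+ρ ↦ (0, 4, 6, 0, 0)
    λ_14+ρ ↦ (0, 4, 6, 0, 0)

The 14 indices split into 4 linkage classes (same alcove rep ⇔ same W_11-dot-orbit):

[[1, 9, 13, 14], [2, 3], [4, 7, 10, 11, 12], [5, 6, 8]]


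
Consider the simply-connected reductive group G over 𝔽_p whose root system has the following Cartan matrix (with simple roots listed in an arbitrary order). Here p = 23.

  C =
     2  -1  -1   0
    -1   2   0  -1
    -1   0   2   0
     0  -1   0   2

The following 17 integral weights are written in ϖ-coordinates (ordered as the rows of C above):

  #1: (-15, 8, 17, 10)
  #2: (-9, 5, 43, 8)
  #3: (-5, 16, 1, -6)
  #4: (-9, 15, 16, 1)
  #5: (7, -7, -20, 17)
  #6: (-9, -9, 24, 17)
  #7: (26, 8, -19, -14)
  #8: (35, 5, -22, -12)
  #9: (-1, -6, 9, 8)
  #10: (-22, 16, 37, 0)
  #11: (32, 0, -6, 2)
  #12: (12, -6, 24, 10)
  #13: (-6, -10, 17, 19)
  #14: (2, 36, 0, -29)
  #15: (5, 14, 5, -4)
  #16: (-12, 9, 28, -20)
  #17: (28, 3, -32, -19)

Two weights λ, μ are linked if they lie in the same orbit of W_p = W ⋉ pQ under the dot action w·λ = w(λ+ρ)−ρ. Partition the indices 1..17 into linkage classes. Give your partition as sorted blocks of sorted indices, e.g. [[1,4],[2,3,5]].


Root system A_4: the 4×4 matrix C matches after relabeling.

Alcove-folded reps (p=23, 17 weights, presented ϖ-order):

  λ_1+ρ ↦ (9, 5, 3, 5)
  λ_2+ρ ↦ (8, 6, 5, 2)
  λ_3+ρ ↦ (2, 8, 2, 5)
  λ_4+ρ ↦ (8, 6, 5, 2)
  λ_5+ρ ↦ (6, 11, 2, 1)
  λ_6+ρ ↦ (8, 6, 5, 2)
  λ_7+ρ ↦ (5, 0, 5, 4)
  λ_8+ρ ↦ (2, 8, 2, 5)
  λ_9+ρ ↦ (5, 0, 5, 4)
  λ_10+ρ ↦ (6, 11, 2, 1)
  λ_11+ρ ↦ (9, 5, 3, 5)
  λ_12+ρ ↦ (2, 8, 2, 5)
  λ_13+ρ ↦ (9, 5, 3, 5)
  λ_14+ρ ↦ (9, 5, 3, 5)
  λ_15+ρ ↦ (6, 11, 2, 1)
  λ_16+ρ ↦ (9, 5, 3, 5)
  λ_17+ρ ↦ (8, 6, 5, 2)

Linkage partition of the 17 weights (5 classes, p=23):

[[1, 11, 13, 14, 16], [2, 4, 6, 17], [3, 8, 12], [5, 10, 15], [7, 9]]


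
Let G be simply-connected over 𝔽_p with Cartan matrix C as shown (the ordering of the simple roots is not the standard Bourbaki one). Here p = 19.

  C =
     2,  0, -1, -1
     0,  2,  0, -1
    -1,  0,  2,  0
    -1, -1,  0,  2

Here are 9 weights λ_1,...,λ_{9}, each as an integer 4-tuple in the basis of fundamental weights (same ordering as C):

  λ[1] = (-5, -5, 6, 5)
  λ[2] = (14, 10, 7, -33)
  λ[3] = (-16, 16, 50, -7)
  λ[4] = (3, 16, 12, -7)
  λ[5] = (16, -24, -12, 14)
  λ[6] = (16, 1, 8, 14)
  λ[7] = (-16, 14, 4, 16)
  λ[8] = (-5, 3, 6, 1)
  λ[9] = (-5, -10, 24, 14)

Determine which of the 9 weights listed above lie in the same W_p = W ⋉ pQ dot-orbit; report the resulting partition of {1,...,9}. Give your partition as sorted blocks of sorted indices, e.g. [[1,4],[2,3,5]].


Cartan matrix: type A_4 (|W|=120); un-permuting the 4 rows.

Folding the 9 weights λ_j+ρ into Ā_19 (reps in the given 4-coord order):

  λ_1+ρ ↦ (2, 2, 3, 2);  λ_2+ρ ↦ (2, 2, 2, 4);  λ_3+ρ ↦ (2, 2, 2, 4);  λ_4+ρ ↦ (2, 2, 2, 4);  λ_5+ρ ↦ (2, 2, 2, 4);  λ_6+ρ ↦ (2, 2, 3, 2);  λ_7+ρ ↦ (2, 2, 3, 2);  λ_8+ρ ↦ (2, 2, 3, 2);  λ_9+ρ ↦ (2, 2, 2, 4)

Partition of {1..9} into 2 W_19-dot-orbits:

[[1, 6, 7, 8], [2, 3, 4, 5, 9]]


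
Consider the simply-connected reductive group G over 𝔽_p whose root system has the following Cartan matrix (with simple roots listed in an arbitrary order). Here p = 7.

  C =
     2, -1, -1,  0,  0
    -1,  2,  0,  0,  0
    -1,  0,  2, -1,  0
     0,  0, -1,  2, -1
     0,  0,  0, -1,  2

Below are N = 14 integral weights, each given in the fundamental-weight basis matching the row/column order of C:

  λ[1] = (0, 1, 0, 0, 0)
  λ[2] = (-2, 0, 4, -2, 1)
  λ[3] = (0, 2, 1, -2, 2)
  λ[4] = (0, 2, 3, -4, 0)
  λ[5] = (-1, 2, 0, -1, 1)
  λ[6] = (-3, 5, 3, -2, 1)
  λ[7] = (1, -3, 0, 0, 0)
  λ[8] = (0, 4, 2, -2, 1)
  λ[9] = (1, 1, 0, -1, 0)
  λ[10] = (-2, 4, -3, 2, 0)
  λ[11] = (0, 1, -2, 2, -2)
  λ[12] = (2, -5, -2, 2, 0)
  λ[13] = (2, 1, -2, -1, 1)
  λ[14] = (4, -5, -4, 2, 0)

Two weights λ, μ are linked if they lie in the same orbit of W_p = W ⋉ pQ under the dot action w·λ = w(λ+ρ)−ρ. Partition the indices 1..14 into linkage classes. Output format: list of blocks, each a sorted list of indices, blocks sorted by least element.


Dynkin diagram of C (from the 8 off-diagonal −1 entries): A_5.

Ā_7 reps of the 14 weights (A_5, coords as presented):

    1: (1, 2, 1, 1, 1)
    2: (1, 0, 3, 1, 1)
    3: (1, 2, 1, 1, 1)
    4: (1, 2, 1, 1, 1)
    5: (0, 3, 1, 0, 2)
    6: (2, 2, 1, 0, 1)
    7: (0, 2, 1, 1, 1)
    8: (1, 2, 1, 1, 1)
    9: (2, 2, 1, 0, 1)
    10: (2, 2, 1, 0, 1)
    11: (0, 2, 1, 1, 1)
    12: (1, 2, 1, 1, 1)
    13: (2, 2, 0, 1, 1)
    14: (2, 2, 1, 0, 1)

These 14 weights hit 6 W_7-dot-orbits; sizes (5, 1, 1, 4, 2, 1):

[[1, 3, 4, 8, 12], [2], [5], [6, 9, 10, 14], [7, 11], [13]]


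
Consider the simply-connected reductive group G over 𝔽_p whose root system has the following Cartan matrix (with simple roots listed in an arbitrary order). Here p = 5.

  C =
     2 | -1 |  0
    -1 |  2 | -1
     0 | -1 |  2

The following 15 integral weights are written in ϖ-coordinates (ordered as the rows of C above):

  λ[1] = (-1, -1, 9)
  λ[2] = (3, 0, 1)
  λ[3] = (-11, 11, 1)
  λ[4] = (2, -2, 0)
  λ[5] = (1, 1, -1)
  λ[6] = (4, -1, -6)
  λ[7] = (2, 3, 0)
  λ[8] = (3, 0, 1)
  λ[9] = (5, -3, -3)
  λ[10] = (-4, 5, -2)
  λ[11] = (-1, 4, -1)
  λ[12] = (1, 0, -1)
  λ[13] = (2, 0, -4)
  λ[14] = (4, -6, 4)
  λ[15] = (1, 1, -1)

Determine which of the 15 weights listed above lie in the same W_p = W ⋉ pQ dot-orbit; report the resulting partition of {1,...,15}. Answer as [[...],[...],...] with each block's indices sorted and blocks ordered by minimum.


A_3 Cartan matrix, 3 simple roots permuted; ρ=(1,1,1).

λ_j+ρ reflected into Ā_5 (⟨·,θ^∨⟩≤5); 3-tuples as given:

  1: (0, 5, 0);  2: (2, 1, 0);  3: (2, 1, 0);  4: (2, 1, 0);  5: (2, 2, 0);  6: (0, 5, 0);  7: (0, 2, 2);  8: (2, 1, 0);  9: (1, 2, 1);  10: (2, 2, 0);  11: (0, 5, 0);  12: (2, 1, 0);  13: (1, 2, 1);  14: (0, 5, 0);  15: (2, 2, 0)

5 distinct reps among the 15 weights ⇒ 5 W_5-linkage classes:

[[1, 6, 11, 14], [2, 3, 4, 8, 12], [5, 10, 15], [7], [9, 13]]


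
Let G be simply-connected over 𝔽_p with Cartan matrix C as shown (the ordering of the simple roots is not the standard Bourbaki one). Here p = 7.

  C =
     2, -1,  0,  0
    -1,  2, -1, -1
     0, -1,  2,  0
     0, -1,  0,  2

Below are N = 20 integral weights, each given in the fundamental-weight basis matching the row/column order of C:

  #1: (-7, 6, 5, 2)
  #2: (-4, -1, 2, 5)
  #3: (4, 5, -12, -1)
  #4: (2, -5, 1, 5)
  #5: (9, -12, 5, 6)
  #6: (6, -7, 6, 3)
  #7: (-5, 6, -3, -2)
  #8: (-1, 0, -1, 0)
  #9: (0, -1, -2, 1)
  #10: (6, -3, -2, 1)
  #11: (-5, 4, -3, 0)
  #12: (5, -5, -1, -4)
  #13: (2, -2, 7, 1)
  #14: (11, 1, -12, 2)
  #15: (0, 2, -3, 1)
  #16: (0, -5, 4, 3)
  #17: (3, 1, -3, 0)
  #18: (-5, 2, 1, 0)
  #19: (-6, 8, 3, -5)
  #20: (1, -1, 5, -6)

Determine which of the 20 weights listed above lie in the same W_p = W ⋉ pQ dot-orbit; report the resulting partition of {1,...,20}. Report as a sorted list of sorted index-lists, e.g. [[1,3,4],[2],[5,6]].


Dynkin diagram of C (from the 6 off-diagonal −1 entries): D_4.

Folding the 20 weights λ_j+ρ into Ā_7 (reps in the given 4-coord order):

  λ_1 → (0, 1, 0, 3);  λ_2 → (0, 1, 0, 3);  λ_3 → (4, 0, 2, 1);  λ_4 → (1, 1, 2, 2);  λ_5 → (3, 1, 1, 0);  λ_6 → (0, 1, 0, 1);  λ_7 → (4, 0, 2, 1);  λ_8 → (0, 1, 0, 1);  λ_9 → (0, 1, 0, 1);  λ_10 → (4, 0, 2, 1);  λ_11 → (3, 1, 1, 0);  λ_12 → (4, 0, 2, 1);  λ_13 → (1, 1, 2, 2);  λ_14 → (1, 1, 2, 2);  λ_15 → (1, 1, 2, 2);  λ_16 → (3, 1, 1, 0);  λ_17 → (4, 0, 2, 1);  λ_18 → (3, 1, 1, 0);  λ_19 → (1, 1, 2, 2);  λ_20 → (3, 1, 1, 0)

5 distinct reps among the 20 weights ⇒ 5 W_7-linkage classes:

[[1, 2], [3, 7, 10, 12, 17], [4, 13, 14, 15, 19], [5, 11, 16, 18, 20], [6, 8, 9]]


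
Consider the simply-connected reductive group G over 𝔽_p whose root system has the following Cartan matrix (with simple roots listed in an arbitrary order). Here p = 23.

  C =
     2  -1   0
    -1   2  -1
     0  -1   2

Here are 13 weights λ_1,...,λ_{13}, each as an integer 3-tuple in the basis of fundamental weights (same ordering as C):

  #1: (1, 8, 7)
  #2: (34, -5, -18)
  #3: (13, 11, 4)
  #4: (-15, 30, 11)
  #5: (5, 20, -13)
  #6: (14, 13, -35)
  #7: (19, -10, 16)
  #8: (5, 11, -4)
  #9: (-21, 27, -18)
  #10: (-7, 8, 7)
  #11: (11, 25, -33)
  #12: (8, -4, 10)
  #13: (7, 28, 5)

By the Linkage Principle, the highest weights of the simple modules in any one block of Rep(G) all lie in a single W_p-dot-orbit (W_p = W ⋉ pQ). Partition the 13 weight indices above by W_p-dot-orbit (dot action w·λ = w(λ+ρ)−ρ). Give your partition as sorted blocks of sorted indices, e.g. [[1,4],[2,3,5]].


Type A_3, rank 3, |W|=24; reorder rows/cols to standard.

Ā_23 reps of the 13 weights (A_3, coords as presented):

  1: (2, 9, 8)
  2: (2, 9, 8)
  3: (6, 9, 3)
  4: (6, 3, 8)
  5: (2, 9, 8)
  6: (6, 9, 3)
  7: (6, 9, 3)
  8: (6, 9, 3)
  9: (6, 9, 3)
  10: (6, 3, 8)
  11: (6, 3, 8)
  12: (6, 3, 8)
  13: (6, 3, 8)

These 13 weights hit 3 W_23-dot-orbits; sizes (3, 5, 5):

[[1, 2, 5], [3, 6, 7, 8, 9], [4, 10, 11, 12, 13]]


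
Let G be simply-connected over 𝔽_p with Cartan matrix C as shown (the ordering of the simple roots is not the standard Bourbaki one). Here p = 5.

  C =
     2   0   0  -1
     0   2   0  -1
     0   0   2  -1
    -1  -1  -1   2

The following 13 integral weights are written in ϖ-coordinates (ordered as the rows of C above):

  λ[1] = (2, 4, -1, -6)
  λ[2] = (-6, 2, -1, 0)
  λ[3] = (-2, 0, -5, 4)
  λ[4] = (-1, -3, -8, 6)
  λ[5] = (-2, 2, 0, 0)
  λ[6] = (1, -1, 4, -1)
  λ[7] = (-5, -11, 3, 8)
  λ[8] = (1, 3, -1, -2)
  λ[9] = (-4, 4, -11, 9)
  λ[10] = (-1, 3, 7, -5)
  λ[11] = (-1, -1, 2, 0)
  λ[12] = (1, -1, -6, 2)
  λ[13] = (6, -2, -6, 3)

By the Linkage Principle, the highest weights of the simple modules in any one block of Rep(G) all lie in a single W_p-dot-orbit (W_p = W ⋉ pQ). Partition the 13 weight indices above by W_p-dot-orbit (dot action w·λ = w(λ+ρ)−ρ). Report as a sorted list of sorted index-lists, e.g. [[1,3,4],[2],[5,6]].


C ↔ D_4 under row/col permutation; |W(D_4)| = 192.

Alcove-folded reps (p=5, 13 weights, presented ϖ-order):

  λ_1+ρ ↦ (0, 2, 3, 0);  λ_2+ρ ↦ (0, 0, 3, 1);  λ_3+ρ ↦ (0, 0, 3, 1);  λ_4+ρ ↦ (0, 2, 3, 0);  λ_5+ρ ↦ (1, 3, 1, 0);  λ_6+ρ ↦ (0, 2, 3, 0);  λ_7+ρ ↦ (1, 3, 1, 0);  λ_8+ρ ↦ (1, 3, 1, 0);  λ_9+ρ ↦ (0, 2, 3, 0);  λ_10+ρ ↦ (1, 3, 1, 0);  λ_11+ρ ↦ (0, 0, 3, 1);  λ_12+ρ ↦ (0, 2, 3, 0);  λ_13+ρ ↦ (1, 3, 1, 0)

These 13 weights hit 3 W_5-dot-orbits; sizes (5, 3, 5):

[[1, 4, 6, 9, 12], [2, 3, 11], [5, 7, 8, 10, 13]]


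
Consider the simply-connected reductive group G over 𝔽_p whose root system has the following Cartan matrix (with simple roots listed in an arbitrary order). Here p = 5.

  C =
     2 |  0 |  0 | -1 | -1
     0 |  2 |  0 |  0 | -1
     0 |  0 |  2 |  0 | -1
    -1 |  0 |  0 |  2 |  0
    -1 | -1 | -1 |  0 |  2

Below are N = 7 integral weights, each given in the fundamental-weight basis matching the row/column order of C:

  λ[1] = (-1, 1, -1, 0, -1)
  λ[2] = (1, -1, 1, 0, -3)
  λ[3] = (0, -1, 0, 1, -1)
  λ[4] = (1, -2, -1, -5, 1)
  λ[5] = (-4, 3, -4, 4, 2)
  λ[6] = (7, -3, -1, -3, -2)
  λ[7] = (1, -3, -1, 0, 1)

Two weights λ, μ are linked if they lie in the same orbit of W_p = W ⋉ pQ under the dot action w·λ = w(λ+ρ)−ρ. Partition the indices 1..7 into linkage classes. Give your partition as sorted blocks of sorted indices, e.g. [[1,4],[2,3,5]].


Type D_5, rank 5, |W|=1920; reorder rows/cols to standard.

Ā_5 reps of the 7 weights (D_5, coords as presented):

  λ_1 → (0, 2, 0, 1, 0)
  λ_2 → (0, 2, 0, 1, 0)
  λ_3 → (1, 0, 1, 2, 0)
  λ_4 → (1, 0, 1, 2, 0)
  λ_5 → (1, 0, 1, 2, 0)
  λ_6 → (0, 2, 0, 1, 0)
  λ_7 → (0, 2, 0, 1, 0)

Linkage partition of the 7 weights (2 classes, p=5):

[[1, 2, 6, 7], [3, 4, 5]]


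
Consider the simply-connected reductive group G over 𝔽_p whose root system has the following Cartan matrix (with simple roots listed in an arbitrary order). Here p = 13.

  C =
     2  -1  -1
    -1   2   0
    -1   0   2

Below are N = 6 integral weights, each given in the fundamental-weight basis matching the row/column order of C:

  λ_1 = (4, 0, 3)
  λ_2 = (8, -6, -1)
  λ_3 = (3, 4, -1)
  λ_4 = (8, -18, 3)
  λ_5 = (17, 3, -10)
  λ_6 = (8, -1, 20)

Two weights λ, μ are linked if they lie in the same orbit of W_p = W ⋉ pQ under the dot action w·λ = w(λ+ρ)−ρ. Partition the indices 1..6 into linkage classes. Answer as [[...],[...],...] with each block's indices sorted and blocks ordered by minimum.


C ↔ A_3 under row/col permutation; |W(A_3)| = 24.

Ā_13 reps of the 6 weights (A_3, coords as presented):

  λ_1+ρ ↦ (5, 1, 4);  λ_2+ρ ↦ (4, 5, 0);  λ_3+ρ ↦ (4, 5, 0);  λ_4+ρ ↦ (4, 5, 0);  λ_5+ρ ↦ (4, 5, 0);  λ_6+ρ ↦ (4, 5, 0)

Linkage partition of the 6 weights (2 classes, p=13):

[[1], [2, 3, 4, 5, 6]]


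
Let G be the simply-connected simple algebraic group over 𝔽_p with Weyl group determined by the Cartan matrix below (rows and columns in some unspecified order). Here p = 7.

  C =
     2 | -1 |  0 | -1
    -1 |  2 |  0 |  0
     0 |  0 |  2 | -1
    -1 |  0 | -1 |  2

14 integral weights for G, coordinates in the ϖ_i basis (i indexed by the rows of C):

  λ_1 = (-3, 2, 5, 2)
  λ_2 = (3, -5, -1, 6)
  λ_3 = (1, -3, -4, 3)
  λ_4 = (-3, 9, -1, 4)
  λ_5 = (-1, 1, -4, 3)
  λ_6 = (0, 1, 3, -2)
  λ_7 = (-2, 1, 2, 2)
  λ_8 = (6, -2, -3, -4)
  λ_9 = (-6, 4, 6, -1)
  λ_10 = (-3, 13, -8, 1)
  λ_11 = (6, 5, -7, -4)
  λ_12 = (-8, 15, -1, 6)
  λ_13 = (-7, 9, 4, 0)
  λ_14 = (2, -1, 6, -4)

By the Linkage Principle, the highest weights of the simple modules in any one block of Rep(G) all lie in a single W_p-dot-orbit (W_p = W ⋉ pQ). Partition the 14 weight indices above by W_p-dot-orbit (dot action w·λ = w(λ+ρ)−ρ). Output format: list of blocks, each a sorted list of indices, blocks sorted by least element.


Cartan matrix: type A_4 (|W|=120); un-permuting the 4 rows.

Each λ_j+ρ reduced to Ā_7; 4-tuples below use C's row order:

  1: (0, 2, 3, 1)
  2: (0, 0, 4, 3)
  3: (0, 2, 3, 1)
  4: (1, 1, 3, 2)
  5: (0, 2, 3, 1)
  6: (0, 2, 3, 1)
  7: (1, 1, 3, 2)
  8: (1, 1, 3, 2)
  9: (0, 0, 2, 5)
  10: (0, 0, 2, 5)
  11: (0, 2, 3, 1)
  12: (0, 0, 2, 5)
  13: (1, 1, 3, 2)
  14: (0, 0, 4, 3)

Grouping the 14 weights by Ā_7-representative: 4 linkage classes.

[[1, 3, 5, 6, 11], [2, 14], [4, 7, 8, 13], [9, 10, 12]]


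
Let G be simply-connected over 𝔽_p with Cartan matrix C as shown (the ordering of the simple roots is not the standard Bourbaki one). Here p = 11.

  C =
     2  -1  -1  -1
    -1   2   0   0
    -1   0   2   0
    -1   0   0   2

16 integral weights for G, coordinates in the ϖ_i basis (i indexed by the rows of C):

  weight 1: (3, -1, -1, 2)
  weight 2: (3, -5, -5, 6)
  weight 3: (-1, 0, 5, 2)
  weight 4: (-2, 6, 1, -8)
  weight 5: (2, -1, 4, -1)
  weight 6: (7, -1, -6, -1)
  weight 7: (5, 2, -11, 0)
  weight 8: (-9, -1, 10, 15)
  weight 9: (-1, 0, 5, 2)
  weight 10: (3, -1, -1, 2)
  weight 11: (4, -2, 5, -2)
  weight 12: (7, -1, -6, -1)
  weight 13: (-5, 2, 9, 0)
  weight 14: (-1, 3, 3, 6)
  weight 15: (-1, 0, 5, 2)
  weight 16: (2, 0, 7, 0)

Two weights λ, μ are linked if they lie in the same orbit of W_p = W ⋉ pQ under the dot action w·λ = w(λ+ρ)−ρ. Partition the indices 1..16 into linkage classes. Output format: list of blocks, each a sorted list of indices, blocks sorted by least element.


D_4 Cartan matrix, 4 simple roots permuted; ρ=(1,1,1,1).

Folding the 16 weights λ_j+ρ into Ā_11 (reps in the given 4-coord order):

  λ_1+ρ ↦ (4, 0, 0, 3);  λ_2+ρ ↦ (4, 0, 0, 3);  λ_3+ρ ↦ (0, 1, 6, 3);  λ_4+ρ ↦ (0, 1, 6, 1);  λ_5+ρ ↦ (3, 0, 5, 0);  λ_6+ρ ↦ (3, 0, 5, 0);  λ_7+ρ ↦ (0, 1, 6, 3);  λ_8+ρ ↦ (3, 0, 5, 0);  λ_9+ρ ↦ (0, 1, 6, 3);  λ_10+ρ ↦ (4, 0, 0, 3);  λ_11+ρ ↦ (0, 1, 6, 1);  λ_12+ρ ↦ (3, 0, 5, 0);  λ_13+ρ ↦ (0, 1, 6, 3);  λ_14+ρ ↦ (4, 0, 0, 3);  λ_15+ρ ↦ (0, 1, 6, 3);  λ_16+ρ ↦ (0, 1, 6, 1)

The 16 indices split into 4 linkage classes (same alcove rep ⇔ same W_11-dot-orbit):

[[1, 2, 10, 14], [3, 7, 9, 13, 15], [4, 11, 16], [5, 6, 8, 12]]


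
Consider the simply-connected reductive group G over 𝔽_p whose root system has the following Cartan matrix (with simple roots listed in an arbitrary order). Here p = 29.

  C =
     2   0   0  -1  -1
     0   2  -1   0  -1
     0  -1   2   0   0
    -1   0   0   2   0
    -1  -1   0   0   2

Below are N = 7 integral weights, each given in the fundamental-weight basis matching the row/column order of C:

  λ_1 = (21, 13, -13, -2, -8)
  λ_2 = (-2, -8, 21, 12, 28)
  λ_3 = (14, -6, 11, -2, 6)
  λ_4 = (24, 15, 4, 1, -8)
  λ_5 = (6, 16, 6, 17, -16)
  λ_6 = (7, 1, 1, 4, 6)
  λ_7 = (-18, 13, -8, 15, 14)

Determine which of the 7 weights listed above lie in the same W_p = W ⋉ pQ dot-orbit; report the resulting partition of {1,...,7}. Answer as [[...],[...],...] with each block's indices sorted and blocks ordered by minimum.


Dynkin diagram of C (from the 8 off-diagonal −1 entries): A_5.

W_29-reps of the 7 weights in Ā_29 (same 5-coord order as C):

    1: (14, 5, 7, 1, 2)
    2: (14, 5, 7, 1, 2)
    3: (14, 5, 7, 1, 2)
    4: (8, 2, 2, 5, 7)
    5: (8, 2, 2, 5, 7)
    6: (8, 2, 2, 5, 7)
    7: (14, 5, 7, 1, 2)

These 7 weights hit 2 W_29-dot-orbits; sizes (4, 3):

[[1, 2, 3, 7], [4, 5, 6]]


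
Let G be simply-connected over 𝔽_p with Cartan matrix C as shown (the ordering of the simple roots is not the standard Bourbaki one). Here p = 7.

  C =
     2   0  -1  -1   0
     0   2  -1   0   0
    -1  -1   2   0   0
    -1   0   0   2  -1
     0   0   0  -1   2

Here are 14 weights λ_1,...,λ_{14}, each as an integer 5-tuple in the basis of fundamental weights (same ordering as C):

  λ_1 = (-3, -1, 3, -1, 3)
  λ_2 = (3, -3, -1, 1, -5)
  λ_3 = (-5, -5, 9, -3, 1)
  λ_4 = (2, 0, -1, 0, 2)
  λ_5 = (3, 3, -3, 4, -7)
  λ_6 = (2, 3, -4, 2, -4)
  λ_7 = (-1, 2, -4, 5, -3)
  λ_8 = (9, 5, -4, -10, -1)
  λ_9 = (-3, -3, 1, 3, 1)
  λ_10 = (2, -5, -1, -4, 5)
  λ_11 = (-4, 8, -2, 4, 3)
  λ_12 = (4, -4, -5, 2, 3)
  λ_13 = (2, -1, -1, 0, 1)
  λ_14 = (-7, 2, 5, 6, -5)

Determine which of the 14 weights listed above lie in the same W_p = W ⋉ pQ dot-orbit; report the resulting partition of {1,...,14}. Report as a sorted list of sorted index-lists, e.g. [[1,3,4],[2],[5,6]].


A_5 Cartan matrix, 5 simple roots permuted; ρ=(1,1,1,1,1).

Alcove-folded reps (p=7, 14 weights, presented ϖ-order):

  λ_1 → (0, 0, 2, 2, 2);  λ_2 → (0, 0, 2, 2, 2);  λ_3 → (2, 1, 0, 0, 1);  λ_4 → (3, 0, 0, 1, 2);  λ_5 → (1, 2, 0, 1, 1);  λ_6 → (0, 1, 3, 0, 3);  λ_7 → (3, 0, 0, 1, 2);  λ_8 → (2, 1, 0, 0, 1);  λ_9 → (0, 0, 2, 2, 2);  λ_10 → (3, 0, 0, 1, 2);  λ_11 → (1, 2, 0, 1, 1);  λ_12 → (2, 1, 0, 0, 1);  λ_13 → (3, 0, 0, 1, 2);  λ_14 → (3, 0, 0, 1, 2)

The 14 indices split into 5 linkage classes (same alcove rep ⇔ same W_7-dot-orbit):

[[1, 2, 9], [3, 8, 12], [4, 7, 10, 13, 14], [5, 11], [6]]


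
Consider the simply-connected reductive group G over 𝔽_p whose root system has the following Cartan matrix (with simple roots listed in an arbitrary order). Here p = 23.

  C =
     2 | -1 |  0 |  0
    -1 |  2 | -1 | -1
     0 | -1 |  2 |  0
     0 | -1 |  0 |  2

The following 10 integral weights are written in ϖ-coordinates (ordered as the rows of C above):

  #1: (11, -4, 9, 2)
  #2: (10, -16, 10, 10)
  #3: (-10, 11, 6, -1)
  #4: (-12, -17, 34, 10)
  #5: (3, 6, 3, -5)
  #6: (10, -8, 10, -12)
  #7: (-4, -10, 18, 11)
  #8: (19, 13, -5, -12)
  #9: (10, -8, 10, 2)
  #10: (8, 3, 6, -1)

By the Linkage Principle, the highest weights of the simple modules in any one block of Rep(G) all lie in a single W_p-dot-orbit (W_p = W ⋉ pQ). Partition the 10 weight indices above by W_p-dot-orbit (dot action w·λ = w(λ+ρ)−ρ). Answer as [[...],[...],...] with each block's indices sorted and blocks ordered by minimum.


D_4 Cartan matrix, 4 simple roots permuted; ρ=(1,1,1,1).

λ_j+ρ reflected into Ā_23 (⟨·,θ^∨⟩≤23); 4-tuples as given:

  λ_1+ρ ↦ (9, 3, 7, 0);  λ_2+ρ ↦ (4, 3, 4, 4);  λ_3+ρ ↦ (9, 3, 7, 0);  λ_4+ρ ↦ (4, 3, 4, 4);  λ_5+ρ ↦ (4, 3, 4, 4);  λ_6+ρ ↦ (4, 3, 4, 4);  λ_7+ρ ↦ (9, 3, 7, 0);  λ_8+ρ ↦ (9, 3, 7, 0);  λ_9+ρ ↦ (4, 3, 4, 4);  λ_10+ρ ↦ (9, 3, 7, 0)

Partition of {1..10} into 2 W_23-dot-orbits:

[[1, 3, 7, 8, 10], [2, 4, 5, 6, 9]]


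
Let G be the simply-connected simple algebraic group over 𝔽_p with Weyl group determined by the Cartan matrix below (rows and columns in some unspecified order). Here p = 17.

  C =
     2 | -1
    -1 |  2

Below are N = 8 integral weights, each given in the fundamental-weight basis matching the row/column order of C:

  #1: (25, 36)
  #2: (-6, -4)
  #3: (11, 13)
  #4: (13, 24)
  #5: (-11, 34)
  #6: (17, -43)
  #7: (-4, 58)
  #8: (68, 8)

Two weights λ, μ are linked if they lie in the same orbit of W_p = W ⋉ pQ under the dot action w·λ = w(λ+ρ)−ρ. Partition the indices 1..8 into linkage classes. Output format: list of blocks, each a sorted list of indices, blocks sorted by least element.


Root system A_2: the 2×2 matrix C matches after relabeling.

Each λ_j+ρ reduced to Ā_17; 2-tuples below use C's row order:

  [1] (3, 5);  [2] (3, 5);  [3] (3, 5);  [4] (3, 5);  [5] (7, 1);  [6] (7, 1);  [7] (3, 5);  [8] (7, 1)

These 8 weights hit 2 W_17-dot-orbits; sizes (5, 3):

[[1, 2, 3, 4, 7], [5, 6, 8]]


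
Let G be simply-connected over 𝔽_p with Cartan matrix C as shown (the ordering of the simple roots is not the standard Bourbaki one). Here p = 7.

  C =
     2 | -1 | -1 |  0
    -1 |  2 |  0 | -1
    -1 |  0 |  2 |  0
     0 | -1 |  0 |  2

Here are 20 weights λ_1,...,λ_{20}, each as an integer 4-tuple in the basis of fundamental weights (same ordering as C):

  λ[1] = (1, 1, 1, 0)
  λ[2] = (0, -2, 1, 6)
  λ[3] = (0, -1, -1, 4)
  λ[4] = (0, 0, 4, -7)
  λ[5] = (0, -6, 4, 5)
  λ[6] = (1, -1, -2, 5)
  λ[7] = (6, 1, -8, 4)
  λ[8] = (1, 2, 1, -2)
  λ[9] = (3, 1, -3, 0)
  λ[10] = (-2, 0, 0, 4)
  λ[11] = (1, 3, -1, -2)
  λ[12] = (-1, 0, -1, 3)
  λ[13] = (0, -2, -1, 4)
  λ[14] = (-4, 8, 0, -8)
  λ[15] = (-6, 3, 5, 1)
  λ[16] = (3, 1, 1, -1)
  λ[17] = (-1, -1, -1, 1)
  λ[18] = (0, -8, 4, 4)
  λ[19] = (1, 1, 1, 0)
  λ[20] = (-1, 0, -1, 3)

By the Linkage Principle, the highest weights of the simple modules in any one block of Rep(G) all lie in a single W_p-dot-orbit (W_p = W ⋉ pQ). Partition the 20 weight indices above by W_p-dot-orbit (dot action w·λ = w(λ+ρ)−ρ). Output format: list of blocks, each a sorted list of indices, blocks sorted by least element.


Dynkin diagram of C (from the 6 off-diagonal −1 entries): A_4.

W_7-reps of the 20 weights in Ā_7 (same 4-coord order as C):

  λ_1 → (2, 2, 2, 1)
  λ_2 → (0, 1, 0, 4)
  λ_3 → (1, 0, 0, 5)
  λ_4 → (4, 1, 1, 1)
  λ_5 → (4, 1, 1, 1)
  λ_6 → (1, 0, 0, 5)
  λ_7 → (0, 0, 0, 2)
  λ_8 → (2, 2, 2, 1)
  λ_9 → (2, 2, 2, 1)
  λ_10 → (1, 0, 0, 5)
  λ_11 → (2, 3, 0, 1)
  λ_12 → (0, 1, 0, 4)
  λ_13 → (0, 1, 0, 4)
  λ_14 → (0, 1, 0, 4)
  λ_15 → (4, 1, 1, 1)
  λ_16 → (4, 1, 1, 1)
  λ_17 → (0, 0, 0, 2)
  λ_18 → (4, 1, 1, 1)
  λ_19 → (2, 2, 2, 1)
  λ_20 → (0, 1, 0, 4)

Partition of {1..20} into 6 W_7-dot-orbits:

[[1, 8, 9, 19], [2, 12, 13, 14, 20], [3, 6, 10], [4, 5, 15, 16, 18], [7, 17], [11]]


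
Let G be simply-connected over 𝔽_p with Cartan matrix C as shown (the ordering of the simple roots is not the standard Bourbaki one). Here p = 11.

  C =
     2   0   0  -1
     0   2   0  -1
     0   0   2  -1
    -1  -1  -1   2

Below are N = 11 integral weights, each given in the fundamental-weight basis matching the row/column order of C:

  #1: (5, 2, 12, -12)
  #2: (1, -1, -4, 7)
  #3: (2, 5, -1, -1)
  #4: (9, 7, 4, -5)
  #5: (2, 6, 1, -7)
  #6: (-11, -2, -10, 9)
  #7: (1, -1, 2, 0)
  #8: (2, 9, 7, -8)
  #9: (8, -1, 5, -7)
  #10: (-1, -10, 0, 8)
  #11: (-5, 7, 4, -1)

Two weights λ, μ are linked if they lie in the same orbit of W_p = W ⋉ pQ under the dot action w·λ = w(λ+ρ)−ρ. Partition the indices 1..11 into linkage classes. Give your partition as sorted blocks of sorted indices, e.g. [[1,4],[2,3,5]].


C ↔ D_4 under row/col permutation; |W(D_4)| = 192.

Folding the 11 weights λ_j+ρ into Ā_11 (reps in the given 4-coord order):

  [1] (3, 6, 0, 0)
  [2] (2, 0, 3, 1)
  [3] (3, 6, 0, 0)
  [4] (2, 0, 3, 1)
  [5] (2, 0, 3, 1)
  [6] (0, 9, 1, 0)
  [7] (2, 0, 3, 1)
  [8] (4, 3, 1, 0)
  [9] (3, 6, 0, 0)
  [10] (0, 9, 1, 0)
  [11] (0, 4, 1, 2)

5 distinct reps among the 11 weights ⇒ 5 W_11-linkage classes:

[[1, 3, 9], [2, 4, 5, 7], [6, 10], [8], [11]]


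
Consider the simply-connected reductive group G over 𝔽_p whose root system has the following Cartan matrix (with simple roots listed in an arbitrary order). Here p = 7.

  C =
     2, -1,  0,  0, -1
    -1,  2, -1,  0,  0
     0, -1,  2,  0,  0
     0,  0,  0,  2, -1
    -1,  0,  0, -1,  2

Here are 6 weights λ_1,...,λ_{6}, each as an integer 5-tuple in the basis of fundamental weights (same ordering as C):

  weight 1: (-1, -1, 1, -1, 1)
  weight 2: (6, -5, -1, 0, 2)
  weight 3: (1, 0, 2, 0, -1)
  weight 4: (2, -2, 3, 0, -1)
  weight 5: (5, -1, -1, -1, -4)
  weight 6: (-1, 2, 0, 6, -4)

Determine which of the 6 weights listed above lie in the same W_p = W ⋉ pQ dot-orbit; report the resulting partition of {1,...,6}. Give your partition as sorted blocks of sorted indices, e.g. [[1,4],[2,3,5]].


Dynkin diagram of C (from the 8 off-diagonal −1 entries): A_5.

Alcove-folded reps (p=7, 6 weights, presented ϖ-order):

    λ_1+ρ ↦ (0, 0, 2, 0, 2)
    λ_2+ρ ↦ (3, 0, 0, 3, 0)
    λ_3+ρ ↦ (2, 1, 3, 1, 0)
    λ_4+ρ ↦ (2, 1, 3, 1, 0)
    λ_5+ρ ↦ (3, 0, 0, 3, 0)
    λ_6+ρ ↦ (3, 0, 0, 3, 0)

The 6 indices split into 3 linkage classes (same alcove rep ⇔ same W_7-dot-orbit):

[[1], [2, 5, 6], [3, 4]]


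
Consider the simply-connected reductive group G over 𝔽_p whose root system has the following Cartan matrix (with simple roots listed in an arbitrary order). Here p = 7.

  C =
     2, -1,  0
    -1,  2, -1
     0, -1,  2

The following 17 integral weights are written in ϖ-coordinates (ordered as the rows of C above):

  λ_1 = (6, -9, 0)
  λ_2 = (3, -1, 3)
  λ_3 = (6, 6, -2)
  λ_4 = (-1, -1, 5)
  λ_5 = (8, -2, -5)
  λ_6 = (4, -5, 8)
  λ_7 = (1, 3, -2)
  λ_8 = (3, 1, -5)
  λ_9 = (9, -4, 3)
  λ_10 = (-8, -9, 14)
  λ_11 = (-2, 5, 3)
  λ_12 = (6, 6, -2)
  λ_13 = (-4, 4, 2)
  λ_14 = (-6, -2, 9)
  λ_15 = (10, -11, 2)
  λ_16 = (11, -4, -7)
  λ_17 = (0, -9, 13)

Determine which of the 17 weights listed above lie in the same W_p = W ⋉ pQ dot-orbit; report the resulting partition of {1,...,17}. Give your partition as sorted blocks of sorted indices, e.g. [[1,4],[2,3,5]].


Cartan matrix: type A_3 (|W|=24); un-permuting the 3 rows.

Ā_7 reps of the 17 weights (A_3, coords as presented):

  [1] (0, 0, 6) · [2] (3, 0, 3) · [3] (0, 0, 6) · [4] (0, 0, 6) · [5] (2, 3, 1) · [6] (2, 2, 2) · [7] (2, 3, 1) · [8] (2, 2, 2) · [9] (3, 0, 3) · [10] (0, 0, 6) · [11] (2, 3, 1) · [12] (0, 0, 6) · [13] (2, 2, 2) · [14] (2, 3, 1) · [15] (3, 0, 3) · [16] (2, 2, 2) · [17] (0, 0, 1)

Partition of {1..17} into 5 W_7-dot-orbits:

[[1, 3, 4, 10, 12], [2, 9, 15], [5, 7, 11, 14], [6, 8, 13, 16], [17]]


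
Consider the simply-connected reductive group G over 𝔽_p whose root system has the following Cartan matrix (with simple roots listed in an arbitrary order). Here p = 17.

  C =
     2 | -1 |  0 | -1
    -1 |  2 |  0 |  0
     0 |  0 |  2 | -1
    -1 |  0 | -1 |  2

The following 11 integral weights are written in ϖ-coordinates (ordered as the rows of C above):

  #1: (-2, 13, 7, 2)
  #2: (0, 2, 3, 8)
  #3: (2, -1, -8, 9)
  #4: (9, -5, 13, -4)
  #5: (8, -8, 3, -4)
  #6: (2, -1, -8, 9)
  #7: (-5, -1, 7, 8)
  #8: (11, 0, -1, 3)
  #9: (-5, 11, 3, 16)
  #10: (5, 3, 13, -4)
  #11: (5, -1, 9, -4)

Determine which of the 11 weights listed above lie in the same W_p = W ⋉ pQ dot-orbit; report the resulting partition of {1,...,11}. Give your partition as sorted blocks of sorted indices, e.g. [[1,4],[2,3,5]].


A_4 Cartan matrix, 4 simple roots permuted; ρ=(1,1,1,1).

Each λ_j+ρ reduced to Ā_17; 4-tuples below use C's row order:

  λ_1 → (1, 6, 1, 2);  λ_2 → (1, 3, 4, 9);  λ_3 → (3, 0, 7, 3);  λ_4 → (3, 0, 7, 3);  λ_5 → (1, 6, 1, 2);  λ_6 → (3, 0, 7, 3);  λ_7 → (0, 4, 8, 5);  λ_8 → (12, 1, 0, 4);  λ_9 → (0, 4, 8, 5);  λ_10 → (3, 0, 7, 3);  λ_11 → (3, 0, 7, 3)

Linkage partition of the 11 weights (5 classes, p=17):

[[1, 5], [2], [3, 4, 6, 10, 11], [7, 9], [8]]


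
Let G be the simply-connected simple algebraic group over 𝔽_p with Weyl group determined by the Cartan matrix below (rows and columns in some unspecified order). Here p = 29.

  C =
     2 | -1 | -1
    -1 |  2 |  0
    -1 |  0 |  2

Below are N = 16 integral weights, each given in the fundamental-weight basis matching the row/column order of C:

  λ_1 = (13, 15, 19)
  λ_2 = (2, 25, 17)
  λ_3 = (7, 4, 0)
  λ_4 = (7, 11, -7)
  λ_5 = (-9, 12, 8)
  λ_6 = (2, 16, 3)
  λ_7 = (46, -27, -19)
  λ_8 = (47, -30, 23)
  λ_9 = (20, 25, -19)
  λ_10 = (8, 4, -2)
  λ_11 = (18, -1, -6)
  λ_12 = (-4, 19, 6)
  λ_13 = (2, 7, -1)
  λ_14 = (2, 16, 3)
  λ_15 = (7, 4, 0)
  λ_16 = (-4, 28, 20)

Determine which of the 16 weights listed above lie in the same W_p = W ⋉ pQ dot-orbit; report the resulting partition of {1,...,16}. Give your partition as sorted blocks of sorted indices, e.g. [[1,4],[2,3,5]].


Root system A_3: the 3×3 matrix C matches after relabeling.

Ā_29 reps of the 16 weights (A_3, coords as presented):

  λ_1 → (8, 5, 1) · λ_2 → (3, 8, 0) · λ_3 → (8, 5, 1) · λ_4 → (2, 12, 6) · λ_5 → (8, 5, 1) · λ_6 → (3, 17, 4) · λ_7 → (3, 8, 0) · λ_8 → (14, 0, 5) · λ_9 → (3, 8, 0) · λ_10 → (8, 5, 1) · λ_11 → (14, 0, 5) · λ_12 → (3, 17, 4) · λ_13 → (3, 8, 0) · λ_14 → (3, 17, 4) · λ_15 → (8, 5, 1) · λ_16 → (3, 8, 0)

Grouping the 16 weights by Ā_29-representative: 5 linkage classes.

[[1, 3, 5, 10, 15], [2, 7, 9, 13, 16], [4], [6, 12, 14], [8, 11]]


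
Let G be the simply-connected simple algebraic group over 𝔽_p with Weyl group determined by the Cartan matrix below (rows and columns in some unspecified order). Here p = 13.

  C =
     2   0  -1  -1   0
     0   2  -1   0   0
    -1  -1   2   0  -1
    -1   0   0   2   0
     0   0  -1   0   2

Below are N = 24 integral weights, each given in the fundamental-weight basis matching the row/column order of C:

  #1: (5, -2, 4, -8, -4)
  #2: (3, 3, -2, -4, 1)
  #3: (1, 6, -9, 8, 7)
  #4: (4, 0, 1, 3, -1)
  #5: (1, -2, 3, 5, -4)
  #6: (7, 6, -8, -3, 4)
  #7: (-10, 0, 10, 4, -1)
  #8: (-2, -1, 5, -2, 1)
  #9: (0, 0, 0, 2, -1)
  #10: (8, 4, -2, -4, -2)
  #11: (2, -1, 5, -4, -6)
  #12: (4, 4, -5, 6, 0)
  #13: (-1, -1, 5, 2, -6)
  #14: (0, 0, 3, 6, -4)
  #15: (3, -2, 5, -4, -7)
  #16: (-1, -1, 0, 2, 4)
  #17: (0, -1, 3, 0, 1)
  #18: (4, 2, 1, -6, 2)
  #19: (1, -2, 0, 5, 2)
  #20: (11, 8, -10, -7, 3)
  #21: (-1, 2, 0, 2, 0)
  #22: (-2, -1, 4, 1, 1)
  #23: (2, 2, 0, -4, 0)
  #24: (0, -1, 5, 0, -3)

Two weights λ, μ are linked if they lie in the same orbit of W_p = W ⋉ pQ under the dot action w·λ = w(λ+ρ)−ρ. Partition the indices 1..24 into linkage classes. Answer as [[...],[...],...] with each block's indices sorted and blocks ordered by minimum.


Dynkin diagram of C (from the 8 off-diagonal −1 entries): D_5.

λ_j+ρ reflected into Ā_13 (⟨·,θ^∨⟩≤13); 5-tuples as given:

  λ_1+ρ ↦ (1, 1, 0, 6, 3);  λ_2+ρ ↦ (0, 3, 1, 3, 1);  λ_3+ρ ↦ (1, 1, 1, 3, 0);  λ_4+ρ ↦ (1, 1, 1, 3, 0);  λ_5+ρ ↦ (1, 1, 0, 6, 3);  λ_6+ρ ↦ (1, 0, 4, 1, 2);  λ_7+ρ ↦ (1, 1, 1, 3, 0);  λ_8+ρ ↦ (1, 0, 4, 1, 2);  λ_9+ρ ↦ (1, 1, 1, 3, 0);  λ_10+ρ ↦ (0, 3, 1, 3, 1);  λ_11+ρ ↦ (0, 0, 1, 3, 5);  λ_12+ρ ↦ (1, 1, 0, 6, 3);  λ_13+ρ ↦ (0, 0, 1, 3, 5);  λ_14+ρ ↦ (1, 1, 0, 6, 3);  λ_15+ρ ↦ (0, 0, 1, 3, 5);  λ_16+ρ ↦ (0, 0, 1, 3, 5);  λ_17+ρ ↦ (1, 0, 4, 1, 2);  λ_18+ρ ↦ (2, 3, 0, 3, 3);  λ_19+ρ ↦ (1, 1, 0, 6, 3);  λ_20+ρ ↦ (0, 0, 1, 3, 5);  λ_21+ρ ↦ (0, 3, 1, 3, 1);  λ_22+ρ ↦ (1, 0, 4, 1, 2);  λ_23+ρ ↦ (0, 3, 1, 3, 1);  λ_24+ρ ↦ (1, 0, 4, 1, 2)

These 24 weights hit 6 W_13-dot-orbits; sizes (5, 4, 4, 5, 5, 1):

[[1, 5, 12, 14, 19], [2, 10, 21, 23], [3, 4, 7, 9], [6, 8, 17, 22, 24], [11, 13, 15, 16, 20], [18]]


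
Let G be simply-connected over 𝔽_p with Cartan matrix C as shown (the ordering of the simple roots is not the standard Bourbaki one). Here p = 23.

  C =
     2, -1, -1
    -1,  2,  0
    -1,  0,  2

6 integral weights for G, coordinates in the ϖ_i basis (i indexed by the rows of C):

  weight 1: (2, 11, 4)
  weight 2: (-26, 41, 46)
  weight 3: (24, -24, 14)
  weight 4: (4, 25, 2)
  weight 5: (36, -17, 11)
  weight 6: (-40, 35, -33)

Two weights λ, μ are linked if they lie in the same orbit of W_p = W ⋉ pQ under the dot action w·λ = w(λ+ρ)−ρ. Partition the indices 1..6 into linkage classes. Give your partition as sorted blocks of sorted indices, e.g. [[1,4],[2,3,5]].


Root system A_3: the 3×3 matrix C matches after relabeling.

W_23-reps of the 6 weights in Ā_23 (same 3-coord order as C):

    1: (3, 12, 5)
    2: (17, 4, 1)
    3: (0, 6, 2)
    4: (3, 12, 5)
    5: (3, 7, 11)
    6: (3, 7, 11)

Linkage partition of the 6 weights (4 classes, p=23):

[[1, 4], [2], [3], [5, 6]]


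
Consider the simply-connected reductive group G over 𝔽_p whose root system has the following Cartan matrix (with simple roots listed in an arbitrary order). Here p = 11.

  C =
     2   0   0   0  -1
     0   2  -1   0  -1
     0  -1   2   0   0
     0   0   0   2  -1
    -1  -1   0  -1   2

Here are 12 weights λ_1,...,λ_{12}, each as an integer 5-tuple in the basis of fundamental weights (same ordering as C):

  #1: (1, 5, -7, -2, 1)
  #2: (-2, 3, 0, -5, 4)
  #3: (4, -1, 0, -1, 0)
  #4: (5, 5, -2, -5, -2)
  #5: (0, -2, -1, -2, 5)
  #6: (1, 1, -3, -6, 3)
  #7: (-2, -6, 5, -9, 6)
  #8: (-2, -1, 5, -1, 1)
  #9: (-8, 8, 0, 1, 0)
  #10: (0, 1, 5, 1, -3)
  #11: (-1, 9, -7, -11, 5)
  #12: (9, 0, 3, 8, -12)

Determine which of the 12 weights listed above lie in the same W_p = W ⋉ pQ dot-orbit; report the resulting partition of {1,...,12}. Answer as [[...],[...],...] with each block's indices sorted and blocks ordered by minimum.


Type D_5, rank 5, |W|=1920; reorder rows/cols to standard.

W_11-reps of the 12 weights in Ā_11 (same 5-coord order as C):

  [1] (2, 0, 6, 1, 1);  [2] (1, 1, 1, 4, 0);  [3] (5, 0, 1, 0, 1);  [4] (1, 0, 1, 1, 4);  [5] (1, 0, 1, 1, 4);  [6] (1, 1, 1, 4, 0);  [7] (5, 0, 1, 0, 1);  [8] (1, 0, 6, 0, 1);  [9] (1, 1, 1, 4, 0);  [10] (1, 0, 6, 0, 1);  [11] (1, 0, 1, 1, 4);  [12] (1, 0, 6, 0, 1)

These 12 weights hit 5 W_11-dot-orbits; sizes (1, 3, 2, 3, 3):

[[1], [2, 6, 9], [3, 7], [4, 5, 11], [8, 10, 12]]


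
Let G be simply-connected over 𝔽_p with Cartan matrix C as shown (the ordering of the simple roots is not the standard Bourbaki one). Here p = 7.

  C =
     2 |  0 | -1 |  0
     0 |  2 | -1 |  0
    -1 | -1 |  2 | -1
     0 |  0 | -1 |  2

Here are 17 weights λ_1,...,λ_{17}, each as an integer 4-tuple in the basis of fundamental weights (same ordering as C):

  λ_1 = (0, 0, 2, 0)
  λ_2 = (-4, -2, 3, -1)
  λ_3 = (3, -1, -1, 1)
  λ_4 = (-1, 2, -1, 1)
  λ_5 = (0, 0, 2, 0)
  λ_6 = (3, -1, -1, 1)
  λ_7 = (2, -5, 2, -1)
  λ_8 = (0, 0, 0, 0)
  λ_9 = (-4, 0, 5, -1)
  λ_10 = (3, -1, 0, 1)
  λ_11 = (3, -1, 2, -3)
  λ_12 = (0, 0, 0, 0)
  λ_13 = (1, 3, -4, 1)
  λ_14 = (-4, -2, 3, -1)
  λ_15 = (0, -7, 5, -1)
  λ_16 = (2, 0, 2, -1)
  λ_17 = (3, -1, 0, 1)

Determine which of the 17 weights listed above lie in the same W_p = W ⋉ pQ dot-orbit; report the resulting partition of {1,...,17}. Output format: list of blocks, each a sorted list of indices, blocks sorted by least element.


C ↔ D_4 under row/col permutation; |W(D_4)| = 192.

Folding the 17 weights λ_j+ρ into Ā_7 (reps in the given 4-coord order):

  1: (1, 1, 1, 1) · 2: (3, 1, 0, 0) · 3: (4, 0, 0, 2) · 4: (0, 3, 0, 2) · 5: (1, 1, 1, 1) · 6: (4, 0, 0, 2) · 7: (2, 3, 0, 1) · 8: (1, 1, 1, 1) · 9: (3, 1, 0, 0) · 10: (4, 0, 0, 2) · 11: (4, 0, 0, 2) · 12: (1, 1, 1, 1) · 13: (1, 1, 1, 1) · 14: (3, 1, 0, 0) · 15: (1, 6, 0, 0) · 16: (3, 1, 0, 0) · 17: (4, 0, 0, 2)

The 17 indices split into 6 linkage classes (same alcove rep ⇔ same W_7-dot-orbit):

[[1, 5, 8, 12, 13], [2, 9, 14, 16], [3, 6, 10, 11, 17], [4], [7], [15]]


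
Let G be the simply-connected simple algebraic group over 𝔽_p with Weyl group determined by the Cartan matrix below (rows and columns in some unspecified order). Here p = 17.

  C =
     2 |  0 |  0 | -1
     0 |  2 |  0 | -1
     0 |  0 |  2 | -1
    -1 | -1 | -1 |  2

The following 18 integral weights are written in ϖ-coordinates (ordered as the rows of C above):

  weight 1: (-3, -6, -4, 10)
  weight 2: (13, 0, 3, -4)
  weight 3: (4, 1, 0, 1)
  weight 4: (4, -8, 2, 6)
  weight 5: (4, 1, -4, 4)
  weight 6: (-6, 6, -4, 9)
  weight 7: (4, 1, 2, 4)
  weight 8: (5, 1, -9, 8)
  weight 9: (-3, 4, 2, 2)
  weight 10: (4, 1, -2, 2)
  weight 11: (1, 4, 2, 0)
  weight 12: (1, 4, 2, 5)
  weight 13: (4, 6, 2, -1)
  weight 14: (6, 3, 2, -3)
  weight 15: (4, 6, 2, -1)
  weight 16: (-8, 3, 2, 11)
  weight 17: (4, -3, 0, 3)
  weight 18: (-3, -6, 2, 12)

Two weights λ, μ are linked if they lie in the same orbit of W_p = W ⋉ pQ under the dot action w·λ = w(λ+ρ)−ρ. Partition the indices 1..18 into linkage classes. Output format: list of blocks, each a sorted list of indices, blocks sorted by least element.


Type D_4, rank 4, |W|=192; reorder rows/cols to standard.

Each λ_j+ρ reduced to Ā_17; 4-tuples below use C's row order:

  λ_1 → (2, 5, 3, 1);  λ_2 → (11, 2, 1, 1);  λ_3 → (5, 2, 1, 2);  λ_4 → (5, 7, 3, 0);  λ_5 → (5, 2, 3, 2);  λ_6 → (5, 7, 3, 0);  λ_7 → (5, 2, 3, 2);  λ_8 → (6, 2, 8, 0);  λ_9 → (2, 5, 3, 1);  λ_10 → (5, 2, 1, 2);  λ_11 → (2, 5, 3, 1);  λ_12 → (2, 5, 3, 1);  λ_13 → (5, 7, 3, 0);  λ_14 → (5, 2, 1, 2);  λ_15 → (5, 7, 3, 0);  λ_16 → (5, 2, 1, 2);  λ_17 → (5, 2, 1, 2);  λ_18 → (2, 5, 3, 1)

Partition of {1..18} into 6 W_17-dot-orbits:

[[1, 9, 11, 12, 18], [2], [3, 10, 14, 16, 17], [4, 6, 13, 15], [5, 7], [8]]
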